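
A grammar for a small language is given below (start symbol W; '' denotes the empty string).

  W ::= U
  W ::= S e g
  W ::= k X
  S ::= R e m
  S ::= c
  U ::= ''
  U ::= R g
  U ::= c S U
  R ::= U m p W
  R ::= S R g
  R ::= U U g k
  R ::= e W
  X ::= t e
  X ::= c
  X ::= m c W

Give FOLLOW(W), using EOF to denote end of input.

W is the start symbol, so EOF ∈ FOLLOW(W).
In R ::= U m p W: W is at the end, add FOLLOW(R) = { e, g }.
In R ::= e W: W is at the end, add FOLLOW(R) = { e, g }.
In X ::= m c W: W is at the end, add FOLLOW(X) = { EOF, e, g }.
Union: FOLLOW(W) = { EOF, e, g }.

{ EOF, e, g }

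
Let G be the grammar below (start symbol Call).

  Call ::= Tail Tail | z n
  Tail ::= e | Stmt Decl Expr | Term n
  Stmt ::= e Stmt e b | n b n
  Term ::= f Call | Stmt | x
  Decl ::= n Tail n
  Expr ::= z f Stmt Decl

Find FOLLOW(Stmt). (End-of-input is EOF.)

{ e, n }

In Tail ::= Stmt Decl Expr: add FIRST(Decl Expr) = { n }.
In Stmt ::= e Stmt e b: add FIRST(e b) = { e }.
In Term ::= Stmt: Stmt is at the end, add FOLLOW(Term) = { n }.
In Expr ::= z f Stmt Decl: add FIRST(Decl) = { n }.
Union: FOLLOW(Stmt) = { e, n }.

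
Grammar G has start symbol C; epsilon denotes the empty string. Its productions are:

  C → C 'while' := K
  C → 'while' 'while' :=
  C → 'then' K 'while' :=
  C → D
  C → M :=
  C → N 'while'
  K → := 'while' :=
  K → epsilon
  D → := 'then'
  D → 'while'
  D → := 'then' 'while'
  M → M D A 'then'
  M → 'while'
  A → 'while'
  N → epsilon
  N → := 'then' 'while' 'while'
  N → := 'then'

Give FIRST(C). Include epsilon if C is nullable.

{ 'then', 'while', := }

From C → C 'while' := K: add FIRST(C) = { 'then', 'while', := }.
C → 'while' 'while' := contributes {'while'}.
C → 'then' K 'while' := contributes {'then'}.
From C → D: add FIRST(D) = { 'while', := }.
From C → M :=: add FIRST(M) = { 'while' }.
From C → N 'while': N nullable, take FIRST(N) ∪ {'while'} = { 'while', := }.
Union: FIRST(C) = { 'then', 'while', := }.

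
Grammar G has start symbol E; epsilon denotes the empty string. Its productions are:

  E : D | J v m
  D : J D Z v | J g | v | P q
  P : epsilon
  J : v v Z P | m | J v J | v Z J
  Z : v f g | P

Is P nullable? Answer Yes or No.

Yes

P has an epsilon-production, so P ⇒ epsilon.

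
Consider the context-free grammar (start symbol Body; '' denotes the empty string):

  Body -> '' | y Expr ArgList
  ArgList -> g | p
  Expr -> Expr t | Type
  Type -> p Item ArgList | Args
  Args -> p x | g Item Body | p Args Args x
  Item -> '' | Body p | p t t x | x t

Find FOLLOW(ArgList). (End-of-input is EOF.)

{ EOF, g, p, t, x }

In Body -> y Expr ArgList: ArgList is at the end, add FOLLOW(Body) = { EOF, g, p, t, x }.
In Type -> p Item ArgList: ArgList is at the end, add FOLLOW(Type) = { g, p, t }.
Union: FOLLOW(ArgList) = { EOF, g, p, t, x }.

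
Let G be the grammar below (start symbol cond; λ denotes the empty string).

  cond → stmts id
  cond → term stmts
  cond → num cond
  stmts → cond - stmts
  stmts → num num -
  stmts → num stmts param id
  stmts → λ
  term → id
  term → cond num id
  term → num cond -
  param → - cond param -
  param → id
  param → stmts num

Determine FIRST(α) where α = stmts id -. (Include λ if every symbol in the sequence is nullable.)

{ id, num }

Add FIRST(stmts)\{λ} = { id, num }; stmts is nullable, continue.
id is a terminal; add {id} and stop.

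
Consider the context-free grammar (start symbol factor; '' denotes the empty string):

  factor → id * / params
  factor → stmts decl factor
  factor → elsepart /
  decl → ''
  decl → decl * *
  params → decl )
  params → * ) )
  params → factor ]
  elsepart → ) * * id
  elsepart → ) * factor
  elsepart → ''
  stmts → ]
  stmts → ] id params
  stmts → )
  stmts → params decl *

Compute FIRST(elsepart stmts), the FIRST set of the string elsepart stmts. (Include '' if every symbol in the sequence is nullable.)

{ ), *, /, ], id }

Add FIRST(elsepart)\{''} = { ) }; elsepart is nullable, continue.
Add FIRST(stmts) = { ), *, /, ], id }; stmts is not nullable, stop.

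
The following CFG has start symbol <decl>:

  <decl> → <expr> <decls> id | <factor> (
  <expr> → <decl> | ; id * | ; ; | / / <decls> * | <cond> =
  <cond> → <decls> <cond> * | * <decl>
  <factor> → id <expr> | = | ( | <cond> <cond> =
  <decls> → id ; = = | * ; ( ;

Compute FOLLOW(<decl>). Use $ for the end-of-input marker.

<decl> is the start symbol, so $ ∈ FOLLOW(<decl>).
In <expr> → <decl>: <decl> is at the end, add FOLLOW(<expr>) = { (, *, id }.
In <cond> → * <decl>: <decl> is at the end, add FOLLOW(<cond>) = { *, =, id }.
Union: FOLLOW(<decl>) = { $, (, *, =, id }.

{ $, (, *, =, id }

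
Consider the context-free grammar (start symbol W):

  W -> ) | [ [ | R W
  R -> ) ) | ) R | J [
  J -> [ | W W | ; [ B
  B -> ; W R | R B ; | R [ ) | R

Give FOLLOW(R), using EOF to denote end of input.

{ ), ;, [ }

In W -> R W: add FIRST(W) = { ), ;, [ }.
In R -> ) R: R is at the end, add FOLLOW(R) = { ), ;, [ }.
In B -> ; W R: R is at the end, add FOLLOW(B) = { ;, [ }.
In B -> R B ;: add FIRST(B ;) = { ), ;, [ }.
In B -> R [ ): add FIRST([ )) = { [ }.
In B -> R: R is at the end, add FOLLOW(B) = { ;, [ }.
Union: FOLLOW(R) = { ), ;, [ }.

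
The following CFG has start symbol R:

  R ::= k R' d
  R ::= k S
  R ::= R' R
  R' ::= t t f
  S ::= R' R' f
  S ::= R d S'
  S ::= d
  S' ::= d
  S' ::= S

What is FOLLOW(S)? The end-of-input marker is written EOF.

{ EOF, d }

In R ::= k S: S is at the end, add FOLLOW(R) = { EOF, d }.
In S' ::= S: S is at the end, add FOLLOW(S') = { EOF, d }.
Union: FOLLOW(S) = { EOF, d }.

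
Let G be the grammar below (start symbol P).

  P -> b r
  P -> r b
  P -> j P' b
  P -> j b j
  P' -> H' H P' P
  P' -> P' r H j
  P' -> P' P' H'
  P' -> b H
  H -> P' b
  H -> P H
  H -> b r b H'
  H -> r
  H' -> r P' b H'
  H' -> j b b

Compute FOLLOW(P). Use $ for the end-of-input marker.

{ $, b, j, r }

P is the start symbol, so $ ∈ FOLLOW(P).
In P' -> H' H P' P: P is at the end, add FOLLOW(P') = { b, j, r }.
In H -> P H: add FIRST(H) = { b, j, r }.
Union: FOLLOW(P) = { $, b, j, r }.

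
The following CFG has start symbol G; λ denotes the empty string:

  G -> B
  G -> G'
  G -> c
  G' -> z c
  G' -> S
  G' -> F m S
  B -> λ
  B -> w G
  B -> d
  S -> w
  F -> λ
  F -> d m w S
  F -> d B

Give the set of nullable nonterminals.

Directly nullable (have an λ-production): B, F.
G -> B with every symbol nullable, so G is nullable.
No other nonterminal has a production whose RHS symbols are all nullable.

{ B, F, G }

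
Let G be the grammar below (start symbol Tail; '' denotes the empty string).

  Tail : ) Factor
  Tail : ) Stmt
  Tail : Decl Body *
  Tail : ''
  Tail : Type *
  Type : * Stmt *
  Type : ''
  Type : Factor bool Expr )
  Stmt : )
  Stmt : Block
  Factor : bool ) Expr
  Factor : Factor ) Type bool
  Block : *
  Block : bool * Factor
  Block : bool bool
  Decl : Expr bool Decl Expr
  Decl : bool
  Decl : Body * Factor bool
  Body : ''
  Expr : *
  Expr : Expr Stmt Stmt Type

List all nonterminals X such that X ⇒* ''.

Directly nullable (have an ''-production): Tail, Type, Body.
No other nonterminal has a production whose RHS symbols are all nullable.

{ Body, Tail, Type }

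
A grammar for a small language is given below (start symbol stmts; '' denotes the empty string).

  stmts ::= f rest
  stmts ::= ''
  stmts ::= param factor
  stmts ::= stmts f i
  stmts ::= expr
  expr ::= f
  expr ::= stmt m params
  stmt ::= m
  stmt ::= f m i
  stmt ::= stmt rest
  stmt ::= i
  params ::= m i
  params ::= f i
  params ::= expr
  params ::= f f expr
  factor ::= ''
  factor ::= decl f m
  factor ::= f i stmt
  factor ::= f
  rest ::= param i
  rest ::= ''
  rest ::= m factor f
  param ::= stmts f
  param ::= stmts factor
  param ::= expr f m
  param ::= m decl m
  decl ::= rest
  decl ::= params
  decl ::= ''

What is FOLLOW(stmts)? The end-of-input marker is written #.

{ #, f, i, m }

stmts is the start symbol, so # ∈ FOLLOW(stmts).
In stmts ::= stmts f i: add FIRST(f i) = { f }.
In param ::= stmts f: add FIRST(f) = { f }.
In param ::= stmts factor: add FIRST(factor)\{''} = { f, i, m }.
  Since factor is nullable, also add FOLLOW(param) = { #, f, i, m }.
Union: FOLLOW(stmts) = { #, f, i, m }.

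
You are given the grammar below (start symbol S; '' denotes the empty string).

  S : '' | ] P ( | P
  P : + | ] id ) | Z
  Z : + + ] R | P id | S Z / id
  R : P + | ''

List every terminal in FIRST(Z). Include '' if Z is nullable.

Z : + + ] R contributes {+}.
From Z : P id: add FIRST(P) = { +, ] }.
From Z : S Z / id: S nullable, take FIRST(S) ∪ FIRST(Z) = { +, ] }.
Union: FIRST(Z) = { +, ] }.

{ +, ] }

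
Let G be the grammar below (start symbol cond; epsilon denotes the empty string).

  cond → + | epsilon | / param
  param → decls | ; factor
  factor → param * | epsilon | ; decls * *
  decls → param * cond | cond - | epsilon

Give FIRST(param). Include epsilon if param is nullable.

From param → decls: add FIRST(decls) = { *, +, -, /, ;, epsilon } (including epsilon since decls is nullable).
param → ; factor contributes {;}.
Union: FIRST(param) = { *, +, -, /, ;, epsilon }.

{ *, +, -, /, ;, epsilon }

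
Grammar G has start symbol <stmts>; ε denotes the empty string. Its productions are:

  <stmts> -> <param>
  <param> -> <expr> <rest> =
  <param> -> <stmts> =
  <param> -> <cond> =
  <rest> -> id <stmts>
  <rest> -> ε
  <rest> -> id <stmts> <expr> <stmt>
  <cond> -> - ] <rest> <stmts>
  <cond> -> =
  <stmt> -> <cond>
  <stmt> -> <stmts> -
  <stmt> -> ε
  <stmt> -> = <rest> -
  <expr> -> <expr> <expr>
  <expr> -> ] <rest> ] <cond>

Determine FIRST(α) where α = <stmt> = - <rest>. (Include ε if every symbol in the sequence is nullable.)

Add FIRST(<stmt>)\{ε} = { -, =, ] }; <stmt> is nullable, continue.
= is a terminal; add {=} and stop.

{ -, =, ] }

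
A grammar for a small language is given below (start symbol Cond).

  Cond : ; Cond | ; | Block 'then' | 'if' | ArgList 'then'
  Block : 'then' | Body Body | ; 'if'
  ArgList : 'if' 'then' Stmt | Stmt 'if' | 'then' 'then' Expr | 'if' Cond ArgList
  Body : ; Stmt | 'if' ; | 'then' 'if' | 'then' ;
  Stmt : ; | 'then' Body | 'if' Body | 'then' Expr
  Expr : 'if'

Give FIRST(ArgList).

{ 'if', 'then', ; }

ArgList : 'if' 'then' Stmt contributes {'if'}.
From ArgList : Stmt 'if': add FIRST(Stmt) = { 'if', 'then', ; }.
ArgList : 'then' 'then' Expr contributes {'then'}.
ArgList : 'if' Cond ArgList contributes {'if'}.
Union: FIRST(ArgList) = { 'if', 'then', ; }.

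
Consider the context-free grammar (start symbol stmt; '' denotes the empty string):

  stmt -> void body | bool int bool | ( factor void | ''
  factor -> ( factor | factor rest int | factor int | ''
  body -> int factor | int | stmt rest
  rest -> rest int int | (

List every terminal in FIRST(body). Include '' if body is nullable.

body -> int factor contributes {int}.
body -> int contributes {int}.
From body -> stmt rest: stmt nullable, take FIRST(stmt) ∪ FIRST(rest) = { (, bool, void }.
Union: FIRST(body) = { (, bool, int, void }.

{ (, bool, int, void }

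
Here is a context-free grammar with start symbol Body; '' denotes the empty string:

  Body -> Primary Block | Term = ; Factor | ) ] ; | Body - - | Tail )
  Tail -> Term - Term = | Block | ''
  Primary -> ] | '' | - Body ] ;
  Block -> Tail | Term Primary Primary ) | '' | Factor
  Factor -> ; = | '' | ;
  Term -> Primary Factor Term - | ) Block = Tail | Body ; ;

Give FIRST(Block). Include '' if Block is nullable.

From Block -> Tail: add FIRST(Tail) = { ), -, ;, ], '' } (including '' since Tail is nullable).
From Block -> Term Primary Primary ): add FIRST(Term) = { ), -, ;, ] }.
Block -> '' contributes ''.
From Block -> Factor: add FIRST(Factor) = { ;, '' } (including '' since Factor is nullable).
Union: FIRST(Block) = { ), -, ;, ], '' }.

{ ), -, ;, ], '' }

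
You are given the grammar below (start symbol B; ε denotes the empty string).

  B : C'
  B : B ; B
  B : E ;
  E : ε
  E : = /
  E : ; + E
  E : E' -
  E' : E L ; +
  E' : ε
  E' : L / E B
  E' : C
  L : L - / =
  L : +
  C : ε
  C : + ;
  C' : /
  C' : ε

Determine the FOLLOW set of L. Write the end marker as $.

In E' : E L ; +: add FIRST(; +) = { ; }.
In E' : L / E B: add FIRST(/ E B) = { / }.
In L : L - / =: add FIRST(- / =) = { - }.
Union: FOLLOW(L) = { -, /, ; }.

{ -, /, ; }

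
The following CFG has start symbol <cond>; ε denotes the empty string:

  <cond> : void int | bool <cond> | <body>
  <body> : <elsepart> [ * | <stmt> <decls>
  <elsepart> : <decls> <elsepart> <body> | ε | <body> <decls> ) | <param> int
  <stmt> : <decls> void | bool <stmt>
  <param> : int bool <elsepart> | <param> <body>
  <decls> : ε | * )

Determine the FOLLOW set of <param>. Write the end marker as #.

In <elsepart> : <param> int: add FIRST(int) = { int }.
In <param> : <param> <body>: add FIRST(<body>) = { *, [, bool, int, void }.
Union: FOLLOW(<param>) = { *, [, bool, int, void }.

{ *, [, bool, int, void }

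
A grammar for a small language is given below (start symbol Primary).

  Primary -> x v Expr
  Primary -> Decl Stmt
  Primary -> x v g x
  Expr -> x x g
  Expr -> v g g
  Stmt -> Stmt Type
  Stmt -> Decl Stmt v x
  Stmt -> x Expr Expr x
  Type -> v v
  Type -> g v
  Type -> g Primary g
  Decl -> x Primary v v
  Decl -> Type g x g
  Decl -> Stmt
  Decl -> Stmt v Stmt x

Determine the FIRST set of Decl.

{ g, v, x }

Decl -> x Primary v v contributes {x}.
From Decl -> Type g x g: add FIRST(Type) = { g, v }.
From Decl -> Stmt: add FIRST(Stmt) = { g, v, x }.
From Decl -> Stmt v Stmt x: add FIRST(Stmt) = { g, v, x }.
Union: FIRST(Decl) = { g, v, x }.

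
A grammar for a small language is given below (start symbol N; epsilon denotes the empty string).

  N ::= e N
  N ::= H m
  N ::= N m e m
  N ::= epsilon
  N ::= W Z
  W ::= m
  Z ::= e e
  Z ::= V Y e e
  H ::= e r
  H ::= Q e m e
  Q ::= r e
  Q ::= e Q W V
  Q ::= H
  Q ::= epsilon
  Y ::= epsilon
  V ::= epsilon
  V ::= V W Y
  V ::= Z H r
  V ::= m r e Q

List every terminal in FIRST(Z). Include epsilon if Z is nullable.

Z ::= e e contributes {e}.
From Z ::= V Y e e: V, Y nullable, take FIRST(V) ∪ FIRST(Y) ∪ {e} = { e, m }.
Union: FIRST(Z) = { e, m }.

{ e, m }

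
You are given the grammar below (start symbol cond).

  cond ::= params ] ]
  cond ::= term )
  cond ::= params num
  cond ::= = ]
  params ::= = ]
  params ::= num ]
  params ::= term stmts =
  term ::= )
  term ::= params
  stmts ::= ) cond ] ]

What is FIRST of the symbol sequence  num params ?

num is a terminal; add {num} and stop.

{ num }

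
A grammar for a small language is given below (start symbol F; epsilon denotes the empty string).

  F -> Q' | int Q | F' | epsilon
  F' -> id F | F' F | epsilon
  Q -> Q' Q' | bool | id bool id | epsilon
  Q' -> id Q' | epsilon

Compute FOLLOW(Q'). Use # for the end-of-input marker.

{ #, id, int }

In F -> Q': Q' is at the end, add FOLLOW(F) = { #, id, int }.
In Q -> Q' Q': add FIRST(Q')\{epsilon} = { id }.
  Since Q' is nullable, also add FOLLOW(Q) = { #, id, int }.
In Q -> Q' Q': Q' is at the end, add FOLLOW(Q) = { #, id, int }.
In Q' -> id Q': Q' is at the end, add FOLLOW(Q') = { #, id, int }.
Union: FOLLOW(Q') = { #, id, int }.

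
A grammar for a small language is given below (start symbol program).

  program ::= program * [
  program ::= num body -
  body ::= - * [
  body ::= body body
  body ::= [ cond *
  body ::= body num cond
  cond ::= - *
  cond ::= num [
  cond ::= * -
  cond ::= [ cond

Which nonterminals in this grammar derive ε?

No nonterminal has an empty production or an RHS whose symbols are all nullable.

{ } (none)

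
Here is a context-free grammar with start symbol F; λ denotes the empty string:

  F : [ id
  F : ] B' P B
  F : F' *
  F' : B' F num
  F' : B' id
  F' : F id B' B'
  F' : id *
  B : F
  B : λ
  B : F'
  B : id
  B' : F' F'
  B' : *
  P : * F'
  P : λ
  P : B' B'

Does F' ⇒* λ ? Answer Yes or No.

No

Nullable nonterminals: B, P.
No production of F' has an RHS whose symbols are all nullable, so F' is not nullable.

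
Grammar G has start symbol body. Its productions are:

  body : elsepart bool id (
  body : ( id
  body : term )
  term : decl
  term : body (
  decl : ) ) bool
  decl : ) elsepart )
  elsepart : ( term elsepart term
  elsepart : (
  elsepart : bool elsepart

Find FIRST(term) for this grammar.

From term : decl: add FIRST(decl) = { ) }.
From term : body (: add FIRST(body) = { (, ), bool }.
Union: FIRST(term) = { (, ), bool }.

{ (, ), bool }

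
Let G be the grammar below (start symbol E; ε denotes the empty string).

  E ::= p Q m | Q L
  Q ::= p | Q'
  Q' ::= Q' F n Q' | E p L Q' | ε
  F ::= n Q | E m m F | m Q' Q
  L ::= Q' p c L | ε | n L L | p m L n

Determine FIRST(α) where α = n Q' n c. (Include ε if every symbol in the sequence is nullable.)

n is a terminal; add {n} and stop.

{ n }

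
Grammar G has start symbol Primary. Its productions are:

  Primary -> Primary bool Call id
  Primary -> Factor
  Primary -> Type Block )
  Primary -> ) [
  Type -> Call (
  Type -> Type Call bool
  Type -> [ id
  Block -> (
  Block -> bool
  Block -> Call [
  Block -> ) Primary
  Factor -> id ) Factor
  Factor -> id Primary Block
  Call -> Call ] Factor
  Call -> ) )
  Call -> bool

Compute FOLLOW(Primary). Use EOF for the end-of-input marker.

Primary is the start symbol, so EOF ∈ FOLLOW(Primary).
In Primary -> Primary bool Call id: add FIRST(bool Call id) = { bool }.
In Block -> ) Primary: Primary is at the end, add FOLLOW(Block) = { EOF, (, ), [, ], bool, id }.
In Factor -> id Primary Block: add FIRST(Block) = { (, ), bool }.
Union: FOLLOW(Primary) = { EOF, (, ), [, ], bool, id }.

{ EOF, (, ), [, ], bool, id }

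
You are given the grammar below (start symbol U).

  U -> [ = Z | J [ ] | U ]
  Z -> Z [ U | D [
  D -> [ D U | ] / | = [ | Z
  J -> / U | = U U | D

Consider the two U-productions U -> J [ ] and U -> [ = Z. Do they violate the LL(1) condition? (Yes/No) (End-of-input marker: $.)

FIRST(J [ ]) = { /, =, [, ] } and FIRST([ = Z) = { [ }.
Both contain [, so the two alternatives are not disjoint — LL(1) conflict.

Yes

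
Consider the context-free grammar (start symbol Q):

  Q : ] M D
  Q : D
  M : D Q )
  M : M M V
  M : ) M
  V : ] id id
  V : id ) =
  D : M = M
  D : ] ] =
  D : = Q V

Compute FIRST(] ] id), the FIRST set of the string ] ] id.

] is a terminal; add {]} and stop.

{ ] }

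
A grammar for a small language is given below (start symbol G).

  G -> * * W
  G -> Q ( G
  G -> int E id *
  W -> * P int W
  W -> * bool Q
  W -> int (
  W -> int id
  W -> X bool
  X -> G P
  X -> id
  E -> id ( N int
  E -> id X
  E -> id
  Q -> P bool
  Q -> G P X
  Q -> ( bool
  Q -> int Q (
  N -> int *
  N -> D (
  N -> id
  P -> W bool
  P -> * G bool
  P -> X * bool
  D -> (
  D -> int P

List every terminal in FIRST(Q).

{ (, *, id, int }

From Q -> P bool: add FIRST(P) = { (, *, id, int }.
From Q -> G P X: add FIRST(G) = { (, *, id, int }.
Q -> ( bool contributes {(}.
Q -> int Q ( contributes {int}.
Union: FIRST(Q) = { (, *, id, int }.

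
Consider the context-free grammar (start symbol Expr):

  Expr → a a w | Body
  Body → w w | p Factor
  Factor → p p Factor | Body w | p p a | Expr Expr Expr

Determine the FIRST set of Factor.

Factor → p p Factor contributes {p}.
From Factor → Body w: add FIRST(Body) = { p, w }.
Factor → p p a contributes {p}.
From Factor → Expr Expr Expr: add FIRST(Expr) = { a, p, w }.
Union: FIRST(Factor) = { a, p, w }.

{ a, p, w }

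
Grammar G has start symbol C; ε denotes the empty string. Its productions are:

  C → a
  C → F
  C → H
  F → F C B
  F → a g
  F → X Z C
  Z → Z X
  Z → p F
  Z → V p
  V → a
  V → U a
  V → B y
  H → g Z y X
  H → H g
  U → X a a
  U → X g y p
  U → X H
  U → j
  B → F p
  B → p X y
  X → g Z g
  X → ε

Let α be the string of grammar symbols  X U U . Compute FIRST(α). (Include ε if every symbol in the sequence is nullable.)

Add FIRST(X)\{ε} = { g }; X is nullable, continue.
Add FIRST(U) = { a, g, j }; U is not nullable, stop.

{ a, g, j }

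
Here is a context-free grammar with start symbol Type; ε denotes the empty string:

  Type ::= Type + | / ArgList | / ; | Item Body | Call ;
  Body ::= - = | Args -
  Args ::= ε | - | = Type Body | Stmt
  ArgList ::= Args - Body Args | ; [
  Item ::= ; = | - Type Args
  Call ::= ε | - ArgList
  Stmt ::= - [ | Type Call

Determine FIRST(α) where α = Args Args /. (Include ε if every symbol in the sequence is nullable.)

Add FIRST(Args)\{ε} = { -, /, ;, = }; Args is nullable, continue.
Add FIRST(Args)\{ε} = { -, /, ;, = }; Args is nullable, continue.
/ is a terminal; add {/} and stop.

{ -, /, ;, = }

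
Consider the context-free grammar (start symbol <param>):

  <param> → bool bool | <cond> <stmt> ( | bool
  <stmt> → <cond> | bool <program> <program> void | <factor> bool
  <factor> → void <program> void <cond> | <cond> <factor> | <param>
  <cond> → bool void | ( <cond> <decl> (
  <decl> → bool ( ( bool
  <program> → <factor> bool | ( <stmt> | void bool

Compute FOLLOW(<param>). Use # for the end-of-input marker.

{ #, bool }

<param> is the start symbol, so # ∈ FOLLOW(<param>).
In <factor> → <param>: <param> is at the end, add FOLLOW(<factor>) = { bool }.
Union: FOLLOW(<param>) = { #, bool }.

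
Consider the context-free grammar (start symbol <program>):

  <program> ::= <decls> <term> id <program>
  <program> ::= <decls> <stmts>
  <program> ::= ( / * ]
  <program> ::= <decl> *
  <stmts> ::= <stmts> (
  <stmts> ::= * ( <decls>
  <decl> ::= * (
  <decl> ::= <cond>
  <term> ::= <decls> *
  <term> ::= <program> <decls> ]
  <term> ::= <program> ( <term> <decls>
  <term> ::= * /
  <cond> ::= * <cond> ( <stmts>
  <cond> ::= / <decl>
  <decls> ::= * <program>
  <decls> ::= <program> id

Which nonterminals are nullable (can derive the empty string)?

{ } (none)

No nonterminal has an empty production or an RHS whose symbols are all nullable.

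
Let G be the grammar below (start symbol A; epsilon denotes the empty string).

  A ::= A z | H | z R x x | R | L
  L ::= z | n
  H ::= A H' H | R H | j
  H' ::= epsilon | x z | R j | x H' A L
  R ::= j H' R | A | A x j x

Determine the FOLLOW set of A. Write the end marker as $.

{ $, j, n, x, z }

A is the start symbol, so $ ∈ FOLLOW(A).
In A ::= A z: add FIRST(z) = { z }.
In H ::= A H' H: add FIRST(H' H) = { j, n, x, z }.
In H' ::= x H' A L: add FIRST(L) = { n, z }.
In R ::= A: A is at the end, add FOLLOW(R) = { $, j, n, x, z }.
In R ::= A x j x: add FIRST(x j x) = { x }.
Union: FOLLOW(A) = { $, j, n, x, z }.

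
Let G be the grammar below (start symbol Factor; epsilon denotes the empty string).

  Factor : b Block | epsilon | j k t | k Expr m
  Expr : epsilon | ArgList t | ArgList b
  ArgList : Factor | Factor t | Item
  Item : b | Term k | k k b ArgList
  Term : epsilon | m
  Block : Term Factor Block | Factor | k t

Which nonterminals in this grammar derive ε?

{ ArgList, Block, Expr, Factor, Term }

Directly nullable (have an epsilon-production): Factor, Expr, Term.
Block : Term Factor Block with every symbol nullable, so Block is nullable.
ArgList : Factor with every symbol nullable, so ArgList is nullable.
No other nonterminal has a production whose RHS symbols are all nullable.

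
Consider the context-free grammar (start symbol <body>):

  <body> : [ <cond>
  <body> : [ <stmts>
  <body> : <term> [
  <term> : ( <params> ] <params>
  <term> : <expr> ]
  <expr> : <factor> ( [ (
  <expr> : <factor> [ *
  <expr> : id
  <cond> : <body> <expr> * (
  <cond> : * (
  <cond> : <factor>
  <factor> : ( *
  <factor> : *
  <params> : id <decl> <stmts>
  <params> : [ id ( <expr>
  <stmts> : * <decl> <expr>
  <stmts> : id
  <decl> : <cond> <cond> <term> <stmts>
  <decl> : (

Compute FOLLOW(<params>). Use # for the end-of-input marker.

{ *, [, ], id }

In <term> : ( <params> ] <params>: add FIRST(] <params>) = { ] }.
In <term> : ( <params> ] <params>: <params> is at the end, add FOLLOW(<term>) = { *, [, id }.
Union: FOLLOW(<params>) = { *, [, ], id }.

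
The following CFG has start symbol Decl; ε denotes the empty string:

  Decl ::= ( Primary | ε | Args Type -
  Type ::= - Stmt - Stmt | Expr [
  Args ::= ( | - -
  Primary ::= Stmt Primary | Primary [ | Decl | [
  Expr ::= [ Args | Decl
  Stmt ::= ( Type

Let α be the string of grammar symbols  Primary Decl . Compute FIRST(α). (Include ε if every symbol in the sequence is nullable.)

{ (, -, [, ε }

Add FIRST(Primary)\{ε} = { (, -, [ }; Primary is nullable, continue.
Add FIRST(Decl)\{ε} = { (, - }; Decl is nullable, continue.
Every symbol is nullable, so include ε.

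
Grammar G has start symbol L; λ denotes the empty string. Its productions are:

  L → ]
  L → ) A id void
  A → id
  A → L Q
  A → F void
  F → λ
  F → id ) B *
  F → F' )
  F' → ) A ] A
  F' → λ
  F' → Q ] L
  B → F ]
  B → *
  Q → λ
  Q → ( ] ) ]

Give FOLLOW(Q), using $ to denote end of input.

In A → L Q: Q is at the end, add FOLLOW(A) = { ), ], id }.
In F' → Q ] L: add FIRST(] L) = { ] }.
Union: FOLLOW(Q) = { ), ], id }.

{ ), ], id }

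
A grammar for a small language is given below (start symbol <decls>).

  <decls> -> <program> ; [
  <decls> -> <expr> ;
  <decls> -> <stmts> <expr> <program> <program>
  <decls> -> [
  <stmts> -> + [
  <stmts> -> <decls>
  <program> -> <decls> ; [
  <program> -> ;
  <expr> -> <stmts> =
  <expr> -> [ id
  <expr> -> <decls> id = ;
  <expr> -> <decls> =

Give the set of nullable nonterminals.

{ } (none)

No nonterminal has an empty production or an RHS whose symbols are all nullable.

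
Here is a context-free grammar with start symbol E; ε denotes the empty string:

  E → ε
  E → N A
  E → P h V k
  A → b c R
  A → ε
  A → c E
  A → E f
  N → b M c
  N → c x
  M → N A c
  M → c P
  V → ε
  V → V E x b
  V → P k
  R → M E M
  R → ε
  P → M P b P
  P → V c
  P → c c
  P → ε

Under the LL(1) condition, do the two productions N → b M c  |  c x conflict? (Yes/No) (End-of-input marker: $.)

FIRST(b M c) = { b } and FIRST(c x) = { c }.
The FIRST sets are disjoint and neither alternative is nullable — no conflict.

No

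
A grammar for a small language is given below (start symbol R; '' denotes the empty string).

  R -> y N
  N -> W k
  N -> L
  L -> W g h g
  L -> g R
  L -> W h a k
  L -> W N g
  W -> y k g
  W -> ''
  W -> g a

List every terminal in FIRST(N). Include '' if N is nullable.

{ g, h, k, y }

From N -> W k: W nullable, take FIRST(W) ∪ {k} = { g, k, y }.
From N -> L: add FIRST(L) = { g, h, k, y }.
Union: FIRST(N) = { g, h, k, y }.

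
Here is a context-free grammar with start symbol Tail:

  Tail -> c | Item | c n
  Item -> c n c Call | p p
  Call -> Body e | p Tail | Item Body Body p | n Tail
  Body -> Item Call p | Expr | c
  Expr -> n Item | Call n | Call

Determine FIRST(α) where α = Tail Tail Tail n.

{ c, p }

Add FIRST(Tail) = { c, p }; Tail is not nullable, stop.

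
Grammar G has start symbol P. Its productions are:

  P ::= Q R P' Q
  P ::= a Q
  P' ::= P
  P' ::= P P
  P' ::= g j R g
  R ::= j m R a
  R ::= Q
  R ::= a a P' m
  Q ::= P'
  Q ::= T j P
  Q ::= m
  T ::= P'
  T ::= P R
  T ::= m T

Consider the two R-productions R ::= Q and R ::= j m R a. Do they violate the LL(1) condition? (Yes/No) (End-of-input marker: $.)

No

FIRST(Q) = { a, g, m } and FIRST(j m R a) = { j }.
The FIRST sets are disjoint and neither alternative is nullable — no conflict.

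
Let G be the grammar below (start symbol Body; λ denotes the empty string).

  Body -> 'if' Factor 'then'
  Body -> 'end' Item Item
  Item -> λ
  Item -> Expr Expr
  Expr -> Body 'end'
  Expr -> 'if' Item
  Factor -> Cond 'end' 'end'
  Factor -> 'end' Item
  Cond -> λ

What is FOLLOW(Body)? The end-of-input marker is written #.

{ #, 'end' }

Body is the start symbol, so # ∈ FOLLOW(Body).
In Expr -> Body 'end': add FIRST('end') = { 'end' }.
Union: FOLLOW(Body) = { #, 'end' }.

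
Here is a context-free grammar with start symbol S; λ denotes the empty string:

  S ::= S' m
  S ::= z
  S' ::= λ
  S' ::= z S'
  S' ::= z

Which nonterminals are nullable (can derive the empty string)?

{ S' }

Directly nullable (have an λ-production): S'.
No other nonterminal has a production whose RHS symbols are all nullable.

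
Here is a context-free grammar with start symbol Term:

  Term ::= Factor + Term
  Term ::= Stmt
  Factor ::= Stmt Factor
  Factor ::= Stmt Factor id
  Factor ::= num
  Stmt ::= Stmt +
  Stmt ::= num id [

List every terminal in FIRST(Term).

{ num }

From Term ::= Factor + Term: add FIRST(Factor) = { num }.
From Term ::= Stmt: add FIRST(Stmt) = { num }.
Union: FIRST(Term) = { num }.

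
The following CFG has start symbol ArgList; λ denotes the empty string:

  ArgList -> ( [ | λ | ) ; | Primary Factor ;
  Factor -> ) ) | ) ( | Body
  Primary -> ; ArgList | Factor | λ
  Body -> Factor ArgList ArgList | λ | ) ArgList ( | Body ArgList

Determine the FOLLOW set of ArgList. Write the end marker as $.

{ $, (, ), ; }

ArgList is the start symbol, so $ ∈ FOLLOW(ArgList).
In Primary -> ; ArgList: ArgList is at the end, add FOLLOW(Primary) = { (, ), ; }.
In Body -> Factor ArgList ArgList: add FIRST(ArgList)\{λ} = { (, ), ; }.
  Since ArgList is nullable, also add FOLLOW(Body) = { (, ), ; }.
In Body -> Factor ArgList ArgList: ArgList is at the end, add FOLLOW(Body) = { (, ), ; }.
In Body -> ) ArgList (: add FIRST(() = { ( }.
In Body -> Body ArgList: ArgList is at the end, add FOLLOW(Body) = { (, ), ; }.
Union: FOLLOW(ArgList) = { $, (, ), ; }.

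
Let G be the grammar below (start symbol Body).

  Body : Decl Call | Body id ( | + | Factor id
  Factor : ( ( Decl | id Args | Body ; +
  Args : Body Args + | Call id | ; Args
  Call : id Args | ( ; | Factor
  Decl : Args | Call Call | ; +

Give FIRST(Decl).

From Decl : Args: add FIRST(Args) = { (, +, ;, id }.
From Decl : Call Call: add FIRST(Call) = { (, +, ;, id }.
Decl : ; + contributes {;}.
Union: FIRST(Decl) = { (, +, ;, id }.

{ (, +, ;, id }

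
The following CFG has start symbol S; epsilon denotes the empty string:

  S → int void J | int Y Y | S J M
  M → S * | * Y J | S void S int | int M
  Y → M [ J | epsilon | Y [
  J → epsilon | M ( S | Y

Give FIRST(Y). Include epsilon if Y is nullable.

From Y → M [ J: add FIRST(M) = { *, int }.
Y → epsilon contributes epsilon.
From Y → Y [: Y nullable, take FIRST(Y) ∪ {[} = { *, [, int }.
Union: FIRST(Y) = { *, [, int, epsilon }.

{ *, [, int, epsilon }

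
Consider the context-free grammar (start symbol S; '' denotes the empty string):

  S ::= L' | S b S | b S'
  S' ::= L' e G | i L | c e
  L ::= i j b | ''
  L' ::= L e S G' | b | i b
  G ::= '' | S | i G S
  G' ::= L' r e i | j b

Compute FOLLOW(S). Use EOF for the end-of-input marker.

S is the start symbol, so EOF ∈ FOLLOW(S).
In S ::= S b S: add FIRST(b S) = { b }.
In S ::= S b S: S is at the end, add FOLLOW(S) = { EOF, b, e, i, j }.
In L' ::= L e S G': add FIRST(G') = { b, e, i, j }.
In G ::= S: S is at the end, add FOLLOW(G) = { EOF, b, e, i, j }.
In G ::= i G S: S is at the end, add FOLLOW(G) = { EOF, b, e, i, j }.
Union: FOLLOW(S) = { EOF, b, e, i, j }.

{ EOF, b, e, i, j }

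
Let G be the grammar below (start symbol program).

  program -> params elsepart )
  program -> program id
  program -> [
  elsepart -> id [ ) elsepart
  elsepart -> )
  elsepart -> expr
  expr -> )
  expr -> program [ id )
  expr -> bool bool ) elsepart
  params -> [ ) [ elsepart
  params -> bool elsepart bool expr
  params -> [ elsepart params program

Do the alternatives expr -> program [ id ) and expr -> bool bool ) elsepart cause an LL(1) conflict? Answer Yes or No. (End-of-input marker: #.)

FIRST(program [ id )) = { [, bool } and FIRST(bool bool ) elsepart) = { bool }.
Both contain bool, so the two alternatives are not disjoint — LL(1) conflict.

Yes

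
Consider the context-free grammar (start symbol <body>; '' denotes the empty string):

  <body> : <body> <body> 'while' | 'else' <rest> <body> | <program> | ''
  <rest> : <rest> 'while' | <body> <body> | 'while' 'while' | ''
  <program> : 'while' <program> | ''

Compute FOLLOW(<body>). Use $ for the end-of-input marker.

{ $, 'else', 'while' }

<body> is the start symbol, so $ ∈ FOLLOW(<body>).
In <body> : <body> <body> 'while': add FIRST(<body> 'while') = { 'else', 'while' }.
In <body> : <body> <body> 'while': add FIRST('while') = { 'while' }.
In <body> : 'else' <rest> <body>: <body> is at the end, add FOLLOW(<body>) = { $, 'else', 'while' }.
In <rest> : <body> <body>: add FIRST(<body>)\{''} = { 'else', 'while' }.
  Since <body> is nullable, also add FOLLOW(<rest>) = { $, 'else', 'while' }.
In <rest> : <body> <body>: <body> is at the end, add FOLLOW(<rest>) = { $, 'else', 'while' }.
Union: FOLLOW(<body>) = { $, 'else', 'while' }.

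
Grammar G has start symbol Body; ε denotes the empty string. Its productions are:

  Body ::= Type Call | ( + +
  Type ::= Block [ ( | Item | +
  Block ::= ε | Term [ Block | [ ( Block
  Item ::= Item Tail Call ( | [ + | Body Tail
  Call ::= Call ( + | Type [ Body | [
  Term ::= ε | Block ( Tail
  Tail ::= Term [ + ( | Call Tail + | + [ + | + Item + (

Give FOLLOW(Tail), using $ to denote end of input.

{ (, +, [ }

In Item ::= Item Tail Call (: add FIRST(Call () = { (, +, [ }.
In Item ::= Body Tail: Tail is at the end, add FOLLOW(Item) = { (, +, [ }.
In Term ::= Block ( Tail: Tail is at the end, add FOLLOW(Term) = { [ }.
In Tail ::= Call Tail +: add FIRST(+) = { + }.
Union: FOLLOW(Tail) = { (, +, [ }.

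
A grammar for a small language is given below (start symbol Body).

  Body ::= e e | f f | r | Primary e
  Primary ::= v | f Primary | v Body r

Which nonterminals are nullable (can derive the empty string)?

{ } (none)

No nonterminal has an empty production or an RHS whose symbols are all nullable.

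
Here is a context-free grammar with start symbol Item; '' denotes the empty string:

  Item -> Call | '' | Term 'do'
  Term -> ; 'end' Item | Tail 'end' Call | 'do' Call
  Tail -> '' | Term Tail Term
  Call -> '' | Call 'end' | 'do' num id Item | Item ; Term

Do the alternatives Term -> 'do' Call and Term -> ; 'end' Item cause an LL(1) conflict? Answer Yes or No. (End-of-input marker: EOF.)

FIRST('do' Call) = { 'do' } and FIRST(; 'end' Item) = { ; }.
The FIRST sets are disjoint and neither alternative is nullable — no conflict.

No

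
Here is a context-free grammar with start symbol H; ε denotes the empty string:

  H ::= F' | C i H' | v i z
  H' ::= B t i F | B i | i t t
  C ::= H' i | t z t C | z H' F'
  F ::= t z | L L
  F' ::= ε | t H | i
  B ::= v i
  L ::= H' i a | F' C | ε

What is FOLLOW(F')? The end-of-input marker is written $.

In H ::= F': F' is at the end, add FOLLOW(H) = { $, i, t, v, z }.
In C ::= z H' F': F' is at the end, add FOLLOW(C) = { $, i, t, v, z }.
In L ::= F' C: add FIRST(C) = { i, t, v, z }.
Union: FOLLOW(F') = { $, i, t, v, z }.

{ $, i, t, v, z }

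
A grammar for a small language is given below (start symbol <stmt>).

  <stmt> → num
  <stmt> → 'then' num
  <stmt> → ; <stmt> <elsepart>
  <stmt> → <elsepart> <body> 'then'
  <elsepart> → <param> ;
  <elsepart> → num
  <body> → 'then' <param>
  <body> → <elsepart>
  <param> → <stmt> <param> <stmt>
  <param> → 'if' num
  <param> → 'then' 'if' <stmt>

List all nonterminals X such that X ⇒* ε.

{ } (none)

No nonterminal has an empty production or an RHS whose symbols are all nullable.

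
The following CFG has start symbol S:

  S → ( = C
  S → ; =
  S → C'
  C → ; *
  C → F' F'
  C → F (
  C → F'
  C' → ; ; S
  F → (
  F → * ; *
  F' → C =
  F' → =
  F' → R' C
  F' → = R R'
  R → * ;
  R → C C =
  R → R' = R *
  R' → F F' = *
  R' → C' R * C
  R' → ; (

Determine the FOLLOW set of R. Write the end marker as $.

{ (, *, ; }

In F' → = R R': add FIRST(R') = { (, *, ; }.
In R → R' = R *: add FIRST(*) = { * }.
In R' → C' R * C: add FIRST(* C) = { * }.
Union: FOLLOW(R) = { (, *, ; }.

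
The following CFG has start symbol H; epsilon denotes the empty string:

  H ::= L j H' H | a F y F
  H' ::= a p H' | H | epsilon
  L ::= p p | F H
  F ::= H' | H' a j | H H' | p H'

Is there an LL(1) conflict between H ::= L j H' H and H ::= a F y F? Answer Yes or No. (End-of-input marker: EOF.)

Yes

FIRST(L j H' H) = { a, p } and FIRST(a F y F) = { a }.
Both contain a, so the two alternatives are not disjoint — LL(1) conflict.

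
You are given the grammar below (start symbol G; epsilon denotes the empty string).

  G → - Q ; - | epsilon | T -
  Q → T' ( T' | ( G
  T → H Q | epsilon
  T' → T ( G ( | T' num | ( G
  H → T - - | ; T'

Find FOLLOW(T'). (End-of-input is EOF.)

In Q → T' ( T': add FIRST(( T') = { ( }.
In Q → T' ( T': T' is at the end, add FOLLOW(Q) = { (, -, ; }.
In T' → T' num: add FIRST(num) = { num }.
In H → ; T': T' is at the end, add FOLLOW(H) = { (, -, ; }.
Union: FOLLOW(T') = { (, -, ;, num }.

{ (, -, ;, num }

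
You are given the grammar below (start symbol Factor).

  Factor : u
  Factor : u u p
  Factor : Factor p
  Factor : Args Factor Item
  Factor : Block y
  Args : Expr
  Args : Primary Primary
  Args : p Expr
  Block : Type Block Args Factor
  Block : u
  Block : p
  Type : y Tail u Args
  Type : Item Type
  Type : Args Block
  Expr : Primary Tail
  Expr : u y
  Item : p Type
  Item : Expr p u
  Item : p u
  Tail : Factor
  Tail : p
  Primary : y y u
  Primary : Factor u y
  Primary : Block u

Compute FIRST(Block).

{ p, u, y }

From Block : Type Block Args Factor: add FIRST(Type) = { p, u, y }.
Block : u contributes {u}.
Block : p contributes {p}.
Union: FIRST(Block) = { p, u, y }.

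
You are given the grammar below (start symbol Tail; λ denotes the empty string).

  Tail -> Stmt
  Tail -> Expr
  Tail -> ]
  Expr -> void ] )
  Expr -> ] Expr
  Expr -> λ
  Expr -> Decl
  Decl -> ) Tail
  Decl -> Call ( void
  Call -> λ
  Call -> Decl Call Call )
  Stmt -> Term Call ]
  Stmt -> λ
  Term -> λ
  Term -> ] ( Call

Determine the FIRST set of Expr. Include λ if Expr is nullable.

{ (, ), ], void, λ }

Expr -> void ] ) contributes {void}.
Expr -> ] Expr contributes {]}.
Expr -> λ contributes λ.
From Expr -> Decl: add FIRST(Decl) = { (, ) }.
Union: FIRST(Expr) = { (, ), ], void, λ }.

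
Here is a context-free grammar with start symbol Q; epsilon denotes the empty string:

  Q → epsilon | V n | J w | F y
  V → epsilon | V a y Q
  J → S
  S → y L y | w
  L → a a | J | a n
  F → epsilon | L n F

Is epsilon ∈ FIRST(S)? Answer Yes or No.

Nullable nonterminals: F, Q, V.
No production of S has an RHS whose symbols are all nullable, so S is not nullable.

No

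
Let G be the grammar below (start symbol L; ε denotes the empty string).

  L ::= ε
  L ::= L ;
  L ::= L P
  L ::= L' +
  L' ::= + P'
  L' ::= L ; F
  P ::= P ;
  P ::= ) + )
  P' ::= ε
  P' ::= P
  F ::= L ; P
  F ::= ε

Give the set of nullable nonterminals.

{ F, L, P' }

Directly nullable (have an ε-production): L, P', F.
No other nonterminal has a production whose RHS symbols are all nullable.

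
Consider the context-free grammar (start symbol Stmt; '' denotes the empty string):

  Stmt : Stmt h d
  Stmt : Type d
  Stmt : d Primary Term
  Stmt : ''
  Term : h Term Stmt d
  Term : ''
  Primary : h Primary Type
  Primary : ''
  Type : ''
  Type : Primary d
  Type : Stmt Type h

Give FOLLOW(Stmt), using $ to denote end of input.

{ $, d, h }

Stmt is the start symbol, so $ ∈ FOLLOW(Stmt).
In Stmt : Stmt h d: add FIRST(h d) = { h }.
In Term : h Term Stmt d: add FIRST(d) = { d }.
In Type : Stmt Type h: add FIRST(Type h) = { d, h }.
Union: FOLLOW(Stmt) = { $, d, h }.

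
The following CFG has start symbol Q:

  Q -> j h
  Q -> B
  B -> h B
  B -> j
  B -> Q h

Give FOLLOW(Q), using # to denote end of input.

Q is the start symbol, so # ∈ FOLLOW(Q).
In B -> Q h: add FIRST(h) = { h }.
Union: FOLLOW(Q) = { #, h }.

{ #, h }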